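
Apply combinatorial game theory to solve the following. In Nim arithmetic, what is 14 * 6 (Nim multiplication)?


Nim multiplication is bilinear over XOR: (u XOR v) * w = (u*w) XOR (v*w).
So we split each operand into its bit components and XOR the pairwise Nim products.
14 = 2 + 4 + 8 (as XOR of powers of 2).
6 = 2 + 4 (as XOR of powers of 2).
Using the standard Nim-product table on single bits:
  2*2 = 3,   2*4 = 8,   2*8 = 12,
  4*4 = 6,   4*8 = 11,  8*8 = 13,
and  1*x = x (identity), k*l = l*k (commutative).
Pairwise Nim products:
  2 * 2 = 3
  2 * 4 = 8
  4 * 2 = 8
  4 * 4 = 6
  8 * 2 = 12
  8 * 4 = 11
XOR them: 3 XOR 8 XOR 8 XOR 6 XOR 12 XOR 11 = 2.
Result: 14 * 6 = 2 (in Nim).

2


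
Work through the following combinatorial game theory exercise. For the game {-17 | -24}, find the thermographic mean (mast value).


Game = {-17 | -24}, a switch {a | b} with numbers a > b.
Its thermograph has left wall a - t and right wall b + t, which meet at t = (a - b)/2, where both equal (a + b)/2. So the mast (mean value) is at (a + b)/2.
Mean = (-17 + (-24))/2 = -41/2 = -41/2

-41/2


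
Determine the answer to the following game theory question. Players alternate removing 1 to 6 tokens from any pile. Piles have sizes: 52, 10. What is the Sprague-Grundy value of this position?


Subtraction set: {1, 2, 3, 4, 5, 6}
For this subtraction set, G(n) = n mod 7 (period = max + 1 = 7).
Pile 1 (size 52): G(52) = 52 mod 7 = 3
Pile 2 (size 10): G(10) = 10 mod 7 = 3
Total Grundy value = XOR of all: 3 XOR 3 = 0

0


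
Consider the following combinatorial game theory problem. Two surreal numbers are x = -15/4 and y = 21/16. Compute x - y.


x = -15/4, y = 21/16
Converting to common denominator: 16
x = -60/16, y = 21/16
x - y = -15/4 - 21/16 = -81/16

-81/16


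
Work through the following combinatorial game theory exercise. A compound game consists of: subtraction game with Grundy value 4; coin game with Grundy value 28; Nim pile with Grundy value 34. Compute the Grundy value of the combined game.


By the Sprague-Grundy theorem, the Grundy value of a sum of games is the XOR of individual Grundy values.
subtraction game: Grundy value = 4. Running XOR: 0 XOR 4 = 4
coin game: Grundy value = 28. Running XOR: 4 XOR 28 = 24
Nim pile: Grundy value = 34. Running XOR: 24 XOR 34 = 58
The combined Grundy value is 58.

58


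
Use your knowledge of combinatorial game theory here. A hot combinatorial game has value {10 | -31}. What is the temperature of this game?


The game is {10 | -31}, a switch {a | b} with numbers a > b.
Cooling {a | b} by t gives {a - t | b + t}, which stops being hot when a - t = b + t, i.e. at t = (a - b)/2. So the temperature of a switch is (a - b)/2.
Temperature = (Left option - Right option) / 2
= (10 - (-31)) / 2
= 41 / 2
= 41/2

41/2


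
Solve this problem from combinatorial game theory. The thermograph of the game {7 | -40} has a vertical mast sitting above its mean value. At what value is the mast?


Game = {7 | -40}, a switch {a | b} with numbers a > b.
Its thermograph has left wall a - t and right wall b + t, which meet at t = (a - b)/2, where both equal (a + b)/2. So the mast (mean value) is at (a + b)/2.
Mean = (7 + (-40))/2 = -33/2 = -33/2

-33/2


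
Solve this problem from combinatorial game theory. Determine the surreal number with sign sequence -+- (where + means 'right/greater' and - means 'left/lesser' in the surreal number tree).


Sign expansion: -+-
Rule: track bounds (lo, hi), initially (-inf, +inf). On '+', the current value becomes lo and we move to the simplest number in (value, hi): value + 1 if hi = +inf, otherwise the midpoint (value + hi)/2. On '-', the current value becomes hi and we move to value - 1 if lo = -inf, otherwise the midpoint (lo + value)/2.
Start at 0.
Step 1: sign = -, move left. Bounds: (-inf, 0). Value = -1
Step 2: sign = +, move right. Bounds: (-1, 0). Value = -1/2
Step 3: sign = -, move left. Bounds: (-1, -1/2). Value = -3/4
The surreal number with sign expansion -+- is -3/4.

-3/4


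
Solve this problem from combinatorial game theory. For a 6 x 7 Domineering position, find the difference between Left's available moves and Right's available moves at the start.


Board is 6 x 7 (rows x cols).
Left (vertical) placements: (rows-1) * cols = 5 * 7 = 35
Right (horizontal) placements: rows * (cols-1) = 6 * 6 = 36
Advantage = Left - Right = 35 - 36 = -1

-1


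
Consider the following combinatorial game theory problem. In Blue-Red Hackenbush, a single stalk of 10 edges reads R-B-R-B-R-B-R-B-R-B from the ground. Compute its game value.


Edges (from ground): R-B-R-B-R-B-R-B-R-B
By Berlekamp's sign-expansion rule, a Blue-Red Hackenbush stalk has the value of the surreal number whose sign sequence is the edge sequence with B -> + and R -> -.
Sign sequence: -+-+-+-+-+
Trace the sign expansion in the surreal number tree, starting from 0:
Edge 1: R (sign -) -> bounds (-inf, 0), value = -1
Edge 2: B (sign +) -> bounds (-1, 0), value = -1/2
Edge 3: R (sign -) -> bounds (-1, -1/2), value = -3/4
Edge 4: B (sign +) -> bounds (-3/4, -1/2), value = -5/8
Edge 5: R (sign -) -> bounds (-3/4, -5/8), value = -11/16
Edge 6: B (sign +) -> bounds (-11/16, -5/8), value = -21/32
Edge 7: R (sign -) -> bounds (-11/16, -21/32), value = -43/64
Edge 8: B (sign +) -> bounds (-43/64, -21/32), value = -85/128
Edge 9: R (sign -) -> bounds (-43/64, -85/128), value = -171/256
Edge 10: B (sign +) -> bounds (-171/256, -85/128), value = -341/512
Game value = -341/512

-341/512


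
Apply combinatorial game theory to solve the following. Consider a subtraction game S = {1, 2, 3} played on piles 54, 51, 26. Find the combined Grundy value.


Subtraction set: {1, 2, 3}
For this subtraction set, G(n) = n mod 4 (period = max + 1 = 4).
Pile 1 (size 54): G(54) = 54 mod 4 = 2
Pile 2 (size 51): G(51) = 51 mod 4 = 3
Pile 3 (size 26): G(26) = 26 mod 4 = 2
Total Grundy value = XOR of all: 2 XOR 3 XOR 2 = 3

3


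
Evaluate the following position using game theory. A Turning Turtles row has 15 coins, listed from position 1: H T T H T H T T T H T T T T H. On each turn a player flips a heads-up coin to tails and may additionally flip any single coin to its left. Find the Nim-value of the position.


Coins: H T T H T H T T T H T T T T H
Key fact: a single head at position k behaves exactly like a Nim heap of size k (turning it to T and optionally flipping a coin at j < k corresponds to moving the heap from k to j, or to 0), and heads combine as a disjunctive sum (two heads at the same place would cancel, matching j XOR j = 0). So the Nim-value is the XOR of the 1-indexed positions of the heads.
Face-up positions (1-indexed): [1, 4, 6, 10, 15]
XOR 0 with 1: 0 XOR 1 = 1
XOR 1 with 4: 1 XOR 4 = 5
XOR 5 with 6: 5 XOR 6 = 3
XOR 3 with 10: 3 XOR 10 = 9
XOR 9 with 15: 9 XOR 15 = 6
Nim-value = 6

6


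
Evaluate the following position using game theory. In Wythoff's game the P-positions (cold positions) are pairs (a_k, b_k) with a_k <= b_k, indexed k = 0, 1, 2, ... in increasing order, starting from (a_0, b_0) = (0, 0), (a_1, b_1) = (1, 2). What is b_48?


By Wythoff's theorem, a_k = floor(k * phi) and b_k = floor(k * phi^2) = a_k + k, where phi = (1 + sqrt(5))/2 is the golden ratio.
phi = (1 + sqrt(5))/2 = 1.618034
phi^2 = phi + 1 = 2.618034
k = 48
k * phi^2 = 48 * 2.618034 = 125.665631
b_48 = floor(k * phi^2) = 125 (check: a_48 + k = 77 + 48 = 125)

125


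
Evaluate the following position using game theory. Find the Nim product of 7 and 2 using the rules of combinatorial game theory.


Nim multiplication is bilinear over XOR: (u XOR v) * w = (u*w) XOR (v*w).
So we split each operand into its bit components and XOR the pairwise Nim products.
7 = 1 + 2 + 4 (as XOR of powers of 2).
2 = 2 (as XOR of powers of 2).
Using the standard Nim-product table on single bits:
  2*2 = 3,   2*4 = 8,   2*8 = 12,
  4*4 = 6,   4*8 = 11,  8*8 = 13,
and  1*x = x (identity), k*l = l*k (commutative).
Pairwise Nim products:
  1 * 2 = 2
  2 * 2 = 3
  4 * 2 = 8
XOR them: 2 XOR 3 XOR 8 = 9.
Result: 7 * 2 = 9 (in Nim).

9


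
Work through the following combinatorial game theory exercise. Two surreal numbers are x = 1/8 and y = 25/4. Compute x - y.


x = 1/8, y = 25/4
Converting to common denominator: 8
x = 1/8, y = 50/8
x - y = 1/8 - 25/4 = -49/8

-49/8


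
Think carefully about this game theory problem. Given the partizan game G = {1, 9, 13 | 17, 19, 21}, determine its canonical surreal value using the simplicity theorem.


Left options: {1, 9, 13}, max = 13
Right options: {17, 19, 21}, min = 17
All options are numbers and max(Left) < min(Right), so by the simplicity theorem the value is the simplest (earliest-born) number strictly between 13 and 17.
Integers 14 through 16 all lie strictly between 13 and 17.
Among integers, the simplest (lowest birthday = smallest |n|; 0 is born on day 0, +-n on day n) is 14.
No non-integer in the interval can be simpler: if x is a non-integer in the interval, then floor(x) or ceil(x) also lies in the interval (the interval contains an integer), and both are proper prefixes of x's sign expansion, i.e. born earlier. So the game value is 14.
Game value = 14

14


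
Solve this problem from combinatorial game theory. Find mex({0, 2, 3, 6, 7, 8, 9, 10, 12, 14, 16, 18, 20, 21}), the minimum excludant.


Set = {0, 2, 3, 6, 7, 8, 9, 10, 12, 14, 16, 18, 20, 21}
0 is in the set.
1 is NOT in the set. This is the mex.
mex = 1

1


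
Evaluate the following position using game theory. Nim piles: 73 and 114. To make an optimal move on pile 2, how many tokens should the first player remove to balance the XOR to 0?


Piles: 73 and 114
Current XOR: 73 XOR 114 = 59 (non-zero, so this is an N-position).
To make the XOR zero, we need to find a move that balances the piles.
For pile 2 (size 114): target = 114 XOR 59 = 73
We reduce pile 2 from 114 to 73.
Tokens removed: 114 - 73 = 41
Verification: 73 XOR 73 = 0

41


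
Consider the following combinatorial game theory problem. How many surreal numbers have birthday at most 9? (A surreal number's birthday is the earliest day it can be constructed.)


Day 0: {|} = 0 is born. Count = 1.
Day n: the number of surreal numbers born by day n is 2^(n+1) - 1.
By day 0: 2^1 - 1 = 1
By day 1: 2^2 - 1 = 3
By day 2: 2^3 - 1 = 7
By day 3: 2^4 - 1 = 15
By day 4: 2^5 - 1 = 31
By day 5: 2^6 - 1 = 63
By day 6: 2^7 - 1 = 127
By day 7: 2^8 - 1 = 255
By day 8: 2^9 - 1 = 511
By day 9: 2^10 - 1 = 1023
By day 9: 1023 surreal numbers.

1023


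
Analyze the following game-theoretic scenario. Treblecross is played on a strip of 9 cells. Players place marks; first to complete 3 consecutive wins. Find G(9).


Treblecross: place X on empty cells; 3-in-a-row wins.
Playing within two cells of an existing X lets the opponent win at once, so sensible play treats the cells i-2..i+2 around each X as dead. The player left with no safe cell loses, so this is a normal-play take-away game on strips of safe cells.
Placing X at cell i (0-indexed) of a strip of k safe cells leaves independent strips of sizes max(0, i-2) and max(0, k-i-3). Hence G(k) = mex{ G(max(0,i-2)) XOR G(max(0,k-i-3)) : 0 <= i < k }, with G(0) = 0.
G(1): splits (0,0):0^0=0 -> mex({0}) = 1
G(2): splits (0,0):0^0=0 -> mex({0}) = 1
G(3): splits (0,0):0^0=0 -> mex({0}) = 1
G(4): splits (0,1):0^1=1 (0,0):0^0=0 -> mex({0, 1}) = 2
G(5): splits (0,2):0^1=1 (0,1):0^1=1 (0,0):0^0=0 -> mex({0, 1}) = 2
G(6) = mex({1}) = 0
G(7) = mex({0, 1, 2}) = 3
G(8) = mex({0, 1, 2}) = 3
G(9) = mex({0, 2}) = 1
Therefore G(9) = 1.

1


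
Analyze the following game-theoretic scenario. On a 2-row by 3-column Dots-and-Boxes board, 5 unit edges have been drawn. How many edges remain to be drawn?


Grid: 2 x 3 boxes, i.e. 3 rows and 4 columns of dots.
Horizontal edges: (rows + 1) * cols = 3 * 3 = 9
Vertical edges: rows * (cols + 1) = 2 * 4 = 8
Total edges: 9 + 8 = 17
Edges drawn: 5
Remaining: 17 - 5 = 12

12


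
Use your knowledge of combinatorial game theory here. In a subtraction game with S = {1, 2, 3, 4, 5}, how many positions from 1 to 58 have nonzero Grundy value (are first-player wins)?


Subtraction set S = {1, 2, 3, 4, 5}, so G(n) = n mod 6.
G(n) = 0 when n is a multiple of 6.
Multiples of 6 in [1, 58]: 9
N-positions (nonzero Grundy) = 58 - 9 = 49

49


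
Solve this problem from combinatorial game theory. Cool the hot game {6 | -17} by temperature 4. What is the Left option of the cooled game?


Original game: {6 | -17} (a switch {a | b} with a > b).
Cooling by t (for t below the temperature (a - b)/2 = 23/2) taxes each move by t: {a | b} cooled by t is {a - t | b + t}.
Cooling amount: t = 4
Cooled Left option: 6 - 4 = 2
Cooled Right option: -17 + 4 = -13
Cooled game: {2 | -13}
Left option = 2

2


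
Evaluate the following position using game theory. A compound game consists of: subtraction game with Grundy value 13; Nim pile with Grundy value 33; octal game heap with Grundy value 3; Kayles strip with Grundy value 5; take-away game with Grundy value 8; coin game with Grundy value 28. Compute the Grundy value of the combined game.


By the Sprague-Grundy theorem, the Grundy value of a sum of games is the XOR of individual Grundy values.
subtraction game: Grundy value = 13. Running XOR: 0 XOR 13 = 13
Nim pile: Grundy value = 33. Running XOR: 13 XOR 33 = 44
octal game heap: Grundy value = 3. Running XOR: 44 XOR 3 = 47
Kayles strip: Grundy value = 5. Running XOR: 47 XOR 5 = 42
take-away game: Grundy value = 8. Running XOR: 42 XOR 8 = 34
coin game: Grundy value = 28. Running XOR: 34 XOR 28 = 62
The combined Grundy value is 62.

62


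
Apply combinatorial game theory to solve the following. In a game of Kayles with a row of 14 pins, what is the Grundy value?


Kayles: a move removes 1 or 2 adjacent pins from a contiguous row.
Removing pins from a row of k leaves two independent rows (a, b) with a + b = k - 1 (one pin) or a + b = k - 2 (two pins); an end removal gives a = 0.
By Sprague-Grundy, G(k) = mex{ G(a) XOR G(b) } over all these splits. G(0) = 0.
G(1): splits (0,0):0^0=0 -> mex({0}) = 1
G(2): splits (0,1):0^1=1 (0,0):0^0=0 -> mex({0, 1}) = 2
G(3): splits (0,2):0^2=2 (1,1):1^1=0 (0,1):0^1=1 -> mex({0, 1, 2}) = 3
G(4): splits (0,3):0^3=3 (1,2):1^2=3 (0,2):0^2=2 (1,1):1^1=0 -> mex({0, 2, 3}) = 1
G(5): splits (0,4):0^1=1 (1,3):1^3=2 (2,2):2^2=0 (0,3):0^3=3 (1,2):1^2=3 -> mex({0, 1, 2, 3}) = 4
G(6) = mex({0, 1, 2, 4}) = 3
G(7) = mex({0, 1, 3, 4, 5}) = 2
G(8) = mex({0, 2, 3, 5, 6}) = 1
G(9) = mex({0, 1, 2, 3, 6, 7}) = 4
G(10) = mex({0, 1, 3, 4, 5, 7}) = 2
G(11) = mex({0, 1, 2, 3, 4, 5}) = 6
G(12) = mex({0, 1, 2, 3, 5, 6, 7}) = 4
G(13) = mex({0, 2, 3, 4, 6, 7}) = 1
G(14) = mex({0, 1, 4, 5, 6, 7}) = 2
Therefore G(14) = 2.

2


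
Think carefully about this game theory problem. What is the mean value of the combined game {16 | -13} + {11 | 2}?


G1 = {16 | -13}, G2 = {11 | 2}
Each is a switch {a | b} with numbers a > b; its mean value is (a + b)/2, and mean value is additive over game sums: m(G1 + G2) = m(G1) + m(G2).
Mean of G1 = (16 + (-13))/2 = 3/2 = 3/2
Mean of G2 = (11 + (2))/2 = 13/2 = 13/2
Mean of G1 + G2 = 3/2 + 13/2 = 8

8


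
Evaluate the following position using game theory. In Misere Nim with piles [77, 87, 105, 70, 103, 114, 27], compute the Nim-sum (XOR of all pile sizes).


We need the XOR (exclusive or) of all pile sizes.
After XOR-ing pile 1 (size 77): 0 XOR 77 = 77
After XOR-ing pile 2 (size 87): 77 XOR 87 = 26
After XOR-ing pile 3 (size 105): 26 XOR 105 = 115
After XOR-ing pile 4 (size 70): 115 XOR 70 = 53
After XOR-ing pile 5 (size 103): 53 XOR 103 = 82
After XOR-ing pile 6 (size 114): 82 XOR 114 = 32
After XOR-ing pile 7 (size 27): 32 XOR 27 = 59
The Nim-value of this position is 59.

59


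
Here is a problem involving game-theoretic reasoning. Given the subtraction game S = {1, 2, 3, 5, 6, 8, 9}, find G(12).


The subtraction set is S = {1, 2, 3, 5, 6, 8, 9}.
G(k) = mex{ G(k - s) : s in S, s <= k }. We compute iteratively: G(0) = 0.
G(1) = mex({0}) = 1
G(2) = mex({0, 1}) = 2
G(3) = mex({0, 1, 2}) = 3
G(4) = mex({1, 2, 3}) = 0
G(5) = mex({0, 2, 3}) = 1
G(6) = mex({0, 1, 3}) = 2
G(7) = mex({0, 1, 2}) = 3
G(8) = mex({0, 1, 2, 3}) = 4
G(9) = mex({0, 1, 2, 3, 4}) = 5
G(10) = mex({0, 1, 2, 3, 4, 5}) = 6
G(11) = mex({1, 2, 3, 4, 5, 6}) = 0
G(12) = mex({0, 2, 3, 5, 6}) = 1
Therefore G(12) = 1.

1


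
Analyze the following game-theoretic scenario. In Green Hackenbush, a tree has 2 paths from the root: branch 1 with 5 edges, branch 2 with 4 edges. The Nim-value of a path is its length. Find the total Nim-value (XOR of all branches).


The tree has 2 branches from the ground vertex.
In Green Hackenbush, the Nim-value of a simple path of length k is k.
Branch 1: length 5, Nim-value = 5
Branch 2: length 4, Nim-value = 4
Total Nim-value = XOR of all branch values:
0 XOR 5 = 5
5 XOR 4 = 1
Nim-value of the tree = 1

1


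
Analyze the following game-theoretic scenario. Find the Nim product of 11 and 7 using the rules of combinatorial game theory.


Nim multiplication is bilinear over XOR: (u XOR v) * w = (u*w) XOR (v*w).
So we split each operand into its bit components and XOR the pairwise Nim products.
11 = 1 + 2 + 8 (as XOR of powers of 2).
7 = 1 + 2 + 4 (as XOR of powers of 2).
Using the standard Nim-product table on single bits:
  2*2 = 3,   2*4 = 8,   2*8 = 12,
  4*4 = 6,   4*8 = 11,  8*8 = 13,
and  1*x = x (identity), k*l = l*k (commutative).
Pairwise Nim products:
  1 * 1 = 1
  1 * 2 = 2
  1 * 4 = 4
  2 * 1 = 2
  2 * 2 = 3
  2 * 4 = 8
  8 * 1 = 8
  8 * 2 = 12
  8 * 4 = 11
XOR them: 1 XOR 2 XOR 4 XOR 2 XOR 3 XOR 8 XOR 8 XOR 12 XOR 11 = 1.
Result: 11 * 7 = 1 (in Nim).

1


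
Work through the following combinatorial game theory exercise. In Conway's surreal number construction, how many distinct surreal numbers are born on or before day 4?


Day 0: {|} = 0 is born. Count = 1.
Day n: the number of surreal numbers born by day n is 2^(n+1) - 1.
By day 0: 2^1 - 1 = 1
By day 1: 2^2 - 1 = 3
By day 2: 2^3 - 1 = 7
By day 3: 2^4 - 1 = 15
By day 4: 2^5 - 1 = 31
By day 4: 31 surreal numbers.

31


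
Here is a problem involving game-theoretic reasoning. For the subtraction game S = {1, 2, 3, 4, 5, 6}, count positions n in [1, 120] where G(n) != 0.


Subtraction set S = {1, 2, 3, 4, 5, 6}, so G(n) = n mod 7.
G(n) = 0 when n is a multiple of 7.
Multiples of 7 in [1, 120]: 17
N-positions (nonzero Grundy) = 120 - 17 = 103

103


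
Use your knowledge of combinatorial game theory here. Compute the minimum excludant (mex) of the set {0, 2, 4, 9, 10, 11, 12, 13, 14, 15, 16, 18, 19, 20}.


Set = {0, 2, 4, 9, 10, 11, 12, 13, 14, 15, 16, 18, 19, 20}
0 is in the set.
1 is NOT in the set. This is the mex.
mex = 1

1


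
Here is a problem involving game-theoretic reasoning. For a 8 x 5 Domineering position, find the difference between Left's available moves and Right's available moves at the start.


Board is 8 x 5 (rows x cols).
Left (vertical) placements: (rows-1) * cols = 7 * 5 = 35
Right (horizontal) placements: rows * (cols-1) = 8 * 4 = 32
Advantage = Left - Right = 35 - 32 = 3

3


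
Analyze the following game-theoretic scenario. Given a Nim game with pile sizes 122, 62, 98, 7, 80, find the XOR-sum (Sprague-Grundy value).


We need the XOR (exclusive or) of all pile sizes.
After XOR-ing pile 1 (size 122): 0 XOR 122 = 122
After XOR-ing pile 2 (size 62): 122 XOR 62 = 68
After XOR-ing pile 3 (size 98): 68 XOR 98 = 38
After XOR-ing pile 4 (size 7): 38 XOR 7 = 33
After XOR-ing pile 5 (size 80): 33 XOR 80 = 113
The Nim-value of this position is 113.

113


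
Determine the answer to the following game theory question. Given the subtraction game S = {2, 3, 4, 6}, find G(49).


The subtraction set is S = {2, 3, 4, 6}.
G(k) = mex{ G(k - s) : s in S, s <= k }. We compute iteratively: G(0) = 0.
G(1) = mex({}) = 0
G(2) = mex({0}) = 1
G(3) = mex({0}) = 1
G(4) = mex({0, 1}) = 2
G(5) = mex({0, 1}) = 2
G(6) = mex({0, 1, 2}) = 3
G(7) = mex({0, 1, 2}) = 3
G(8) = mex({1, 2, 3}) = 0
G(9) = mex({1, 2, 3}) = 0
G(10) = mex({0, 2, 3}) = 1
G(11) = mex({0, 2, 3}) = 1
G(12) = mex({0, 1, 3}) = 2
G(13) = mex({0, 1, 3}) = 2
Observe that G(8)..G(13) = 0, 0, 1, 1, 2, 2 repeats G(0)..G(5) = 0, 0, 1, 1, 2, 2.
For k >= max(S) = 6, G(k) is determined by the previous 6 values G(k-6)..G(k-1); a window of 6 consecutive values has recurred shifted by 8, so by induction G(k + 8) = G(k) for all k >= 0: the sequence is periodic from the start with period 8.
One period: G(0..7) = 0, 0, 1, 1, 2, 2, 3, 3.
49 mod 8 = 1, so G(49) = G(1) = 0.

0


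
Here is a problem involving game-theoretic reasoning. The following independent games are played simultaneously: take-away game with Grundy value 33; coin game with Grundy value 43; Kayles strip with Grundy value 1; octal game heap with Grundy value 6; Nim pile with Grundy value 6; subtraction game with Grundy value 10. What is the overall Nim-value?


By the Sprague-Grundy theorem, the Grundy value of a sum of games is the XOR of individual Grundy values.
take-away game: Grundy value = 33. Running XOR: 0 XOR 33 = 33
coin game: Grundy value = 43. Running XOR: 33 XOR 43 = 10
Kayles strip: Grundy value = 1. Running XOR: 10 XOR 1 = 11
octal game heap: Grundy value = 6. Running XOR: 11 XOR 6 = 13
Nim pile: Grundy value = 6. Running XOR: 13 XOR 6 = 11
subtraction game: Grundy value = 10. Running XOR: 11 XOR 10 = 1
The combined Grundy value is 1.

1


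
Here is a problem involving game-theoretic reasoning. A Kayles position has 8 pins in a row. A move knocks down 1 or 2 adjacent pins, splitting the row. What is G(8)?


Kayles: a move removes 1 or 2 adjacent pins from a contiguous row.
Removing pins from a row of k leaves two independent rows (a, b) with a + b = k - 1 (one pin) or a + b = k - 2 (two pins); an end removal gives a = 0.
By Sprague-Grundy, G(k) = mex{ G(a) XOR G(b) } over all these splits. G(0) = 0.
G(1): splits (0,0):0^0=0 -> mex({0}) = 1
G(2): splits (0,1):0^1=1 (0,0):0^0=0 -> mex({0, 1}) = 2
G(3): splits (0,2):0^2=2 (1,1):1^1=0 (0,1):0^1=1 -> mex({0, 1, 2}) = 3
G(4): splits (0,3):0^3=3 (1,2):1^2=3 (0,2):0^2=2 (1,1):1^1=0 -> mex({0, 2, 3}) = 1
G(5): splits (0,4):0^1=1 (1,3):1^3=2 (2,2):2^2=0 (0,3):0^3=3 (1,2):1^2=3 -> mex({0, 1, 2, 3}) = 4
G(6) = mex({0, 1, 2, 4}) = 3
G(7) = mex({0, 1, 3, 4, 5}) = 2
G(8) = mex({0, 2, 3, 5, 6}) = 1
Therefore G(8) = 1.

1


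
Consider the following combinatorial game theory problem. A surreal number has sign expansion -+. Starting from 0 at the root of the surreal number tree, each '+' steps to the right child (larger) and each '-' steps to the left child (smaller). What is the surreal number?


Sign expansion: -+
Rule: track bounds (lo, hi), initially (-inf, +inf). On '+', the current value becomes lo and we move to the simplest number in (value, hi): value + 1 if hi = +inf, otherwise the midpoint (value + hi)/2. On '-', the current value becomes hi and we move to value - 1 if lo = -inf, otherwise the midpoint (lo + value)/2.
Start at 0.
Step 1: sign = -, move left. Bounds: (-inf, 0). Value = -1
Step 2: sign = +, move right. Bounds: (-1, 0). Value = -1/2
The surreal number with sign expansion -+ is -1/2.

-1/2


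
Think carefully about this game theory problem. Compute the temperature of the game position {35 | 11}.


The game is {35 | 11}, a switch {a | b} with numbers a > b.
Cooling {a | b} by t gives {a - t | b + t}, which stops being hot when a - t = b + t, i.e. at t = (a - b)/2. So the temperature of a switch is (a - b)/2.
Temperature = (Left option - Right option) / 2
= (35 - (11)) / 2
= 24 / 2
= 12

12


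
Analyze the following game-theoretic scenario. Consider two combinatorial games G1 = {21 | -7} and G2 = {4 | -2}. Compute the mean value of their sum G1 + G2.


G1 = {21 | -7}, G2 = {4 | -2}
Each is a switch {a | b} with numbers a > b; its mean value is (a + b)/2, and mean value is additive over game sums: m(G1 + G2) = m(G1) + m(G2).
Mean of G1 = (21 + (-7))/2 = 14/2 = 7
Mean of G2 = (4 + (-2))/2 = 2/2 = 1
Mean of G1 + G2 = 7 + 1 = 8

8


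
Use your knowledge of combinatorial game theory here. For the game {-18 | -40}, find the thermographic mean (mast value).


Game = {-18 | -40}, a switch {a | b} with numbers a > b.
Its thermograph has left wall a - t and right wall b + t, which meet at t = (a - b)/2, where both equal (a + b)/2. So the mast (mean value) is at (a + b)/2.
Mean = (-18 + (-40))/2 = -58/2 = -29

-29


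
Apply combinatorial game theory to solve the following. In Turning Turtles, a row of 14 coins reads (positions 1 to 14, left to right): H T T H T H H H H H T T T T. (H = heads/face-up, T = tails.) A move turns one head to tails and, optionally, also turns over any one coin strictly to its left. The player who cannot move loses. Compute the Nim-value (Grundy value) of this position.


Coins: H T T H T H H H H H T T T T
Key fact: a single head at position k behaves exactly like a Nim heap of size k (turning it to T and optionally flipping a coin at j < k corresponds to moving the heap from k to j, or to 0), and heads combine as a disjunctive sum (two heads at the same place would cancel, matching j XOR j = 0). So the Nim-value is the XOR of the 1-indexed positions of the heads.
Face-up positions (1-indexed): [1, 4, 6, 7, 8, 9, 10]
XOR 0 with 1: 0 XOR 1 = 1
XOR 1 with 4: 1 XOR 4 = 5
XOR 5 with 6: 5 XOR 6 = 3
XOR 3 with 7: 3 XOR 7 = 4
XOR 4 with 8: 4 XOR 8 = 12
XOR 12 with 9: 12 XOR 9 = 5
XOR 5 with 10: 5 XOR 10 = 15
Nim-value = 15

15


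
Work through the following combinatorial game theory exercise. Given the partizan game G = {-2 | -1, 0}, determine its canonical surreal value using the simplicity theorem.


Left options: {-2}, max = -2
Right options: {-1, 0}, min = -1
All options are numbers and max(Left) < min(Right), so by the simplicity theorem the value is the simplest (earliest-born) number strictly between -2 and -1.
No integer lies strictly between -2 and -1, so the value is the dyadic rational m/2^k in the interval with the smallest k (then m odd); search k = 1, 2, ...:
Denominator 2: -3/2 lies strictly between -2 and -1 -- found.
The simplest number in the interval is -3/2.
Game value = -3/2

-3/2


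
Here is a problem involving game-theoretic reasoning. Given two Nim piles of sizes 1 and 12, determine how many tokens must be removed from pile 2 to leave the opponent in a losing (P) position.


Piles: 1 and 12
Current XOR: 1 XOR 12 = 13 (non-zero, so this is an N-position).
To make the XOR zero, we need to find a move that balances the piles.
For pile 2 (size 12): target = 12 XOR 13 = 1
We reduce pile 2 from 12 to 1.
Tokens removed: 12 - 1 = 11
Verification: 1 XOR 1 = 0

11


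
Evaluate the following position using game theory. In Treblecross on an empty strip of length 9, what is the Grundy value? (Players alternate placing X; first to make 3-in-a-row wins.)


Treblecross: place X on empty cells; 3-in-a-row wins.
Playing within two cells of an existing X lets the opponent win at once, so sensible play treats the cells i-2..i+2 around each X as dead. The player left with no safe cell loses, so this is a normal-play take-away game on strips of safe cells.
Placing X at cell i (0-indexed) of a strip of k safe cells leaves independent strips of sizes max(0, i-2) and max(0, k-i-3). Hence G(k) = mex{ G(max(0,i-2)) XOR G(max(0,k-i-3)) : 0 <= i < k }, with G(0) = 0.
G(1): splits (0,0):0^0=0 -> mex({0}) = 1
G(2): splits (0,0):0^0=0 -> mex({0}) = 1
G(3): splits (0,0):0^0=0 -> mex({0}) = 1
G(4): splits (0,1):0^1=1 (0,0):0^0=0 -> mex({0, 1}) = 2
G(5): splits (0,2):0^1=1 (0,1):0^1=1 (0,0):0^0=0 -> mex({0, 1}) = 2
G(6) = mex({1}) = 0
G(7) = mex({0, 1, 2}) = 3
G(8) = mex({0, 1, 2}) = 3
G(9) = mex({0, 2}) = 1
Therefore G(9) = 1.

1


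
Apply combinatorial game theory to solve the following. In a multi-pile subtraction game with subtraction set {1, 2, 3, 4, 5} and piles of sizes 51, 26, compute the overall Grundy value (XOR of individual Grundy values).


Subtraction set: {1, 2, 3, 4, 5}
For this subtraction set, G(n) = n mod 6 (period = max + 1 = 6).
Pile 1 (size 51): G(51) = 51 mod 6 = 3
Pile 2 (size 26): G(26) = 26 mod 6 = 2
Total Grundy value = XOR of all: 3 XOR 2 = 1

1


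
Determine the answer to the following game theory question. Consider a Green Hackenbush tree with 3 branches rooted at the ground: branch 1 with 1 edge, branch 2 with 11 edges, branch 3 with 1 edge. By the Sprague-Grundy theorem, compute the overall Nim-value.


The tree has 3 branches from the ground vertex.
In Green Hackenbush, the Nim-value of a simple path of length k is k.
Branch 1: length 1, Nim-value = 1
Branch 2: length 11, Nim-value = 11
Branch 3: length 1, Nim-value = 1
Total Nim-value = XOR of all branch values:
0 XOR 1 = 1
1 XOR 11 = 10
10 XOR 1 = 11
Nim-value of the tree = 11

11


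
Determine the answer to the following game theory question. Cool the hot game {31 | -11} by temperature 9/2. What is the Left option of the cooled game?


Original game: {31 | -11} (a switch {a | b} with a > b).
Cooling by t (for t below the temperature (a - b)/2 = 21) taxes each move by t: {a | b} cooled by t is {a - t | b + t}.
Cooling amount: t = 9/2
Cooled Left option: 31 - 9/2 = 53/2
Cooled Right option: -11 + 9/2 = -13/2
Cooled game: {53/2 | -13/2}
Left option = 53/2

53/2


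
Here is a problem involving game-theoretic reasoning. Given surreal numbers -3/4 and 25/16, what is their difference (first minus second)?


x = -3/4, y = 25/16
Converting to common denominator: 16
x = -12/16, y = 25/16
x - y = -3/4 - 25/16 = -37/16

-37/16


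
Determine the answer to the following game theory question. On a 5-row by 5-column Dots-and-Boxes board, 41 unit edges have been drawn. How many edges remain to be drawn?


Grid: 5 x 5 boxes, i.e. 6 rows and 6 columns of dots.
Horizontal edges: (rows + 1) * cols = 6 * 5 = 30
Vertical edges: rows * (cols + 1) = 5 * 6 = 30
Total edges: 30 + 30 = 60
Edges drawn: 41
Remaining: 60 - 41 = 19

19


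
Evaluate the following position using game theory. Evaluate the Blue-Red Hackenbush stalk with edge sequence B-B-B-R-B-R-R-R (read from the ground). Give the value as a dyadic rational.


Edges (from ground): B-B-B-R-B-R-R-R
By Berlekamp's sign-expansion rule, a Blue-Red Hackenbush stalk has the value of the surreal number whose sign sequence is the edge sequence with B -> + and R -> -.
Sign sequence: +++-+---
Trace the sign expansion in the surreal number tree, starting from 0:
Edge 1: B (sign +) -> bounds (0, +inf), value = 1
Edge 2: B (sign +) -> bounds (1, +inf), value = 2
Edge 3: B (sign +) -> bounds (2, +inf), value = 3
Edge 4: R (sign -) -> bounds (2, 3), value = 5/2
Edge 5: B (sign +) -> bounds (5/2, 3), value = 11/4
Edge 6: R (sign -) -> bounds (5/2, 11/4), value = 21/8
Edge 7: R (sign -) -> bounds (5/2, 21/8), value = 41/16
Edge 8: R (sign -) -> bounds (5/2, 41/16), value = 81/32
Game value = 81/32

81/32


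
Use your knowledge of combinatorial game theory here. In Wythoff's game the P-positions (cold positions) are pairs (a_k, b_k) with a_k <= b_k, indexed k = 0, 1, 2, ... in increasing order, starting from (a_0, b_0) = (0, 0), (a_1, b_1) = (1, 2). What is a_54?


By Wythoff's theorem, a_k = floor(k * phi) and b_k = floor(k * phi^2) = a_k + k, where phi = (1 + sqrt(5))/2 is the golden ratio.
phi = (1 + sqrt(5))/2 = 1.618034
k = 54
k * phi = 54 * 1.618034 = 87.373835
a_54 = floor(k * phi) = 87

87


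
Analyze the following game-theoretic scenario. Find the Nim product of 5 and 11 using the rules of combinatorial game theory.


Nim multiplication is bilinear over XOR: (u XOR v) * w = (u*w) XOR (v*w).
So we split each operand into its bit components and XOR the pairwise Nim products.
5 = 1 + 4 (as XOR of powers of 2).
11 = 1 + 2 + 8 (as XOR of powers of 2).
Using the standard Nim-product table on single bits:
  2*2 = 3,   2*4 = 8,   2*8 = 12,
  4*4 = 6,   4*8 = 11,  8*8 = 13,
and  1*x = x (identity), k*l = l*k (commutative).
Pairwise Nim products:
  1 * 1 = 1
  1 * 2 = 2
  1 * 8 = 8
  4 * 1 = 4
  4 * 2 = 8
  4 * 8 = 11
XOR them: 1 XOR 2 XOR 8 XOR 4 XOR 8 XOR 11 = 12.
Result: 5 * 11 = 12 (in Nim).

12


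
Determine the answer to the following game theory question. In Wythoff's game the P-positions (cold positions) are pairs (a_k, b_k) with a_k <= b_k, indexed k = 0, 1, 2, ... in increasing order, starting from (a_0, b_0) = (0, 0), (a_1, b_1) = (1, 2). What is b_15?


By Wythoff's theorem, a_k = floor(k * phi) and b_k = floor(k * phi^2) = a_k + k, where phi = (1 + sqrt(5))/2 is the golden ratio.
phi = (1 + sqrt(5))/2 = 1.618034
phi^2 = phi + 1 = 2.618034
k = 15
k * phi^2 = 15 * 2.618034 = 39.270510
b_15 = floor(k * phi^2) = 39 (check: a_15 + k = 24 + 15 = 39)

39


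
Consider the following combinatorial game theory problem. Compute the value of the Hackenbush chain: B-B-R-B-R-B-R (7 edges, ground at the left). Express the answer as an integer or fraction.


Edges (from ground): B-B-R-B-R-B-R
By Berlekamp's sign-expansion rule, a Blue-Red Hackenbush stalk has the value of the surreal number whose sign sequence is the edge sequence with B -> + and R -> -.
Sign sequence: ++-+-+-
Trace the sign expansion in the surreal number tree, starting from 0:
Edge 1: B (sign +) -> bounds (0, +inf), value = 1
Edge 2: B (sign +) -> bounds (1, +inf), value = 2
Edge 3: R (sign -) -> bounds (1, 2), value = 3/2
Edge 4: B (sign +) -> bounds (3/2, 2), value = 7/4
Edge 5: R (sign -) -> bounds (3/2, 7/4), value = 13/8
Edge 6: B (sign +) -> bounds (13/8, 7/4), value = 27/16
Edge 7: R (sign -) -> bounds (13/8, 27/16), value = 53/32
Game value = 53/32

53/32


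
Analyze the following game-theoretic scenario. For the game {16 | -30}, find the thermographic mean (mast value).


Game = {16 | -30}, a switch {a | b} with numbers a > b.
Its thermograph has left wall a - t and right wall b + t, which meet at t = (a - b)/2, where both equal (a + b)/2. So the mast (mean value) is at (a + b)/2.
Mean = (16 + (-30))/2 = -14/2 = -7

-7


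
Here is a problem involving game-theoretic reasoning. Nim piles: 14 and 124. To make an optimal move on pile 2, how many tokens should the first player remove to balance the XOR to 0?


Piles: 14 and 124
Current XOR: 14 XOR 124 = 114 (non-zero, so this is an N-position).
To make the XOR zero, we need to find a move that balances the piles.
For pile 2 (size 124): target = 124 XOR 114 = 14
We reduce pile 2 from 124 to 14.
Tokens removed: 124 - 14 = 110
Verification: 14 XOR 14 = 0

110


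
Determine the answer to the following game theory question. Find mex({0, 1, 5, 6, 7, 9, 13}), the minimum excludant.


Set = {0, 1, 5, 6, 7, 9, 13}
0 is in the set.
1 is in the set.
2 is NOT in the set. This is the mex.
mex = 2

2


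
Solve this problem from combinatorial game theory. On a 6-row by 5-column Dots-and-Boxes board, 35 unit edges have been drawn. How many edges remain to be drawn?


Grid: 6 x 5 boxes, i.e. 7 rows and 6 columns of dots.
Horizontal edges: (rows + 1) * cols = 7 * 5 = 35
Vertical edges: rows * (cols + 1) = 6 * 6 = 36
Total edges: 35 + 36 = 71
Edges drawn: 35
Remaining: 71 - 35 = 36

36


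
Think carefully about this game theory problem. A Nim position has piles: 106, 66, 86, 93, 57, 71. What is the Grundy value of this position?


We need the XOR (exclusive or) of all pile sizes.
After XOR-ing pile 1 (size 106): 0 XOR 106 = 106
After XOR-ing pile 2 (size 66): 106 XOR 66 = 40
After XOR-ing pile 3 (size 86): 40 XOR 86 = 126
After XOR-ing pile 4 (size 93): 126 XOR 93 = 35
After XOR-ing pile 5 (size 57): 35 XOR 57 = 26
After XOR-ing pile 6 (size 71): 26 XOR 71 = 93
The Nim-value of this position is 93.

93


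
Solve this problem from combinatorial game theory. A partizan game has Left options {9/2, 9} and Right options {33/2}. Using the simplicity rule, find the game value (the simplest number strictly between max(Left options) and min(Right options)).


Left options: {9/2, 9}, max = 9
Right options: {33/2}, min = 33/2
All options are numbers and max(Left) < min(Right), so by the simplicity theorem the value is the simplest (earliest-born) number strictly between 9 and 33/2.
Integers 10 through 16 all lie strictly between 9 and 33/2.
Among integers, the simplest (lowest birthday = smallest |n|; 0 is born on day 0, +-n on day n) is 10.
No non-integer in the interval can be simpler: if x is a non-integer in the interval, then floor(x) or ceil(x) also lies in the interval (the interval contains an integer), and both are proper prefixes of x's sign expansion, i.e. born earlier. So the game value is 10.
Game value = 10

10


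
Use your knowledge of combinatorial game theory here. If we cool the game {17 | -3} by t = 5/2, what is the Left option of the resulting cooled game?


Original game: {17 | -3} (a switch {a | b} with a > b).
Cooling by t (for t below the temperature (a - b)/2 = 10) taxes each move by t: {a | b} cooled by t is {a - t | b + t}.
Cooling amount: t = 5/2
Cooled Left option: 17 - 5/2 = 29/2
Cooled Right option: -3 + 5/2 = -1/2
Cooled game: {29/2 | -1/2}
Left option = 29/2

29/2


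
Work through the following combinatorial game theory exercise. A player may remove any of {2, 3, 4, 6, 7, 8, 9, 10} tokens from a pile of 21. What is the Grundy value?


The subtraction set is S = {2, 3, 4, 6, 7, 8, 9, 10}.
G(k) = mex{ G(k - s) : s in S, s <= k }. We compute iteratively: G(0) = 0.
G(1) = mex({}) = 0
G(2) = mex({0}) = 1
G(3) = mex({0}) = 1
G(4) = mex({0, 1}) = 2
G(5) = mex({0, 1}) = 2
G(6) = mex({0, 1, 2}) = 3
G(7) = mex({0, 1, 2}) = 3
G(8) = mex({0, 1, 2, 3}) = 4
G(9) = mex({0, 1, 2, 3}) = 4
G(10) = mex({0, 1, 2, 3, 4}) = 5
G(11) = mex({0, 1, 2, 3, 4}) = 5
G(12) = mex({1, 2, 3, 4, 5}) = 0
G(13) = mex({1, 2, 3, 4, 5}) = 0
G(14) = mex({0, 2, 3, 4, 5}) = 1
G(15) = mex({0, 2, 3, 4, 5}) = 1
G(16) = mex({0, 1, 3, 4, 5}) = 2
G(17) = mex({0, 1, 3, 4, 5}) = 2
G(18) = mex({0, 1, 2, 4, 5}) = 3
G(19) = mex({0, 1, 2, 4, 5}) = 3
G(20) = mex({0, 1, 2, 3, 5}) = 4
G(21) = mex({0, 1, 2, 3, 5}) = 4
Therefore G(21) = 4.

4


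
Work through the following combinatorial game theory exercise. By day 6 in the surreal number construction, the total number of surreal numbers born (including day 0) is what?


Day 0: {|} = 0 is born. Count = 1.
Day n: the number of surreal numbers born by day n is 2^(n+1) - 1.
By day 0: 2^1 - 1 = 1
By day 1: 2^2 - 1 = 3
By day 2: 2^3 - 1 = 7
By day 3: 2^4 - 1 = 15
By day 4: 2^5 - 1 = 31
By day 5: 2^6 - 1 = 63
By day 6: 2^7 - 1 = 127
By day 6: 127 surreal numbers.

127


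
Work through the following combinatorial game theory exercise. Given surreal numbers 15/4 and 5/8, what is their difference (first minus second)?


x = 15/4, y = 5/8
Converting to common denominator: 8
x = 30/8, y = 5/8
x - y = 15/4 - 5/8 = 25/8

25/8


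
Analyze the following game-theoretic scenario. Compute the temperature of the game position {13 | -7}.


The game is {13 | -7}, a switch {a | b} with numbers a > b.
Cooling {a | b} by t gives {a - t | b + t}, which stops being hot when a - t = b + t, i.e. at t = (a - b)/2. So the temperature of a switch is (a - b)/2.
Temperature = (Left option - Right option) / 2
= (13 - (-7)) / 2
= 20 / 2
= 10

10


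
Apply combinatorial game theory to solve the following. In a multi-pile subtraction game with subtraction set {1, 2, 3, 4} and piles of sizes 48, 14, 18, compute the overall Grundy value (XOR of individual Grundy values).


Subtraction set: {1, 2, 3, 4}
For this subtraction set, G(n) = n mod 5 (period = max + 1 = 5).
Pile 1 (size 48): G(48) = 48 mod 5 = 3
Pile 2 (size 14): G(14) = 14 mod 5 = 4
Pile 3 (size 18): G(18) = 18 mod 5 = 3
Total Grundy value = XOR of all: 3 XOR 4 XOR 3 = 4

4


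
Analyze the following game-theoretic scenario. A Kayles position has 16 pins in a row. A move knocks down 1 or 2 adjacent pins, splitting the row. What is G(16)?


Kayles: a move removes 1 or 2 adjacent pins from a contiguous row.
Removing pins from a row of k leaves two independent rows (a, b) with a + b = k - 1 (one pin) or a + b = k - 2 (two pins); an end removal gives a = 0.
By Sprague-Grundy, G(k) = mex{ G(a) XOR G(b) } over all these splits. G(0) = 0.
G(1): splits (0,0):0^0=0 -> mex({0}) = 1
G(2): splits (0,1):0^1=1 (0,0):0^0=0 -> mex({0, 1}) = 2
G(3): splits (0,2):0^2=2 (1,1):1^1=0 (0,1):0^1=1 -> mex({0, 1, 2}) = 3
G(4): splits (0,3):0^3=3 (1,2):1^2=3 (0,2):0^2=2 (1,1):1^1=0 -> mex({0, 2, 3}) = 1
G(5): splits (0,4):0^1=1 (1,3):1^3=2 (2,2):2^2=0 (0,3):0^3=3 (1,2):1^2=3 -> mex({0, 1, 2, 3}) = 4
G(6) = mex({0, 1, 2, 4}) = 3
G(7) = mex({0, 1, 3, 4, 5}) = 2
G(8) = mex({0, 2, 3, 5, 6}) = 1
G(9) = mex({0, 1, 2, 3, 6, 7}) = 4
G(10) = mex({0, 1, 3, 4, 5, 7}) = 2
G(11) = mex({0, 1, 2, 3, 4, 5}) = 6
G(12) = mex({0, 1, 2, 3, 5, 6, 7}) = 4
G(13) = mex({0, 2, 3, 4, 6, 7}) = 1
G(14) = mex({0, 1, 4, 5, 6, 7}) = 2
G(15) = mex({0, 1, 2, 3, 4, 5, 6}) = 7
G(16) = mex({0, 2, 3, 5, 6, 7}) = 1
Therefore G(16) = 1.

1
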